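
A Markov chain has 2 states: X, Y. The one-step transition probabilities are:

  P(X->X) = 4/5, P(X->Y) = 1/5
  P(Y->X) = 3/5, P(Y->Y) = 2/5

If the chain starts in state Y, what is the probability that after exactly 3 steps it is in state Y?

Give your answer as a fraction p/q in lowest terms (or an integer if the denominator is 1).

Computing P^3 by repeated multiplication:
P^1 =
  X: [4/5, 1/5]
  Y: [3/5, 2/5]
P^2 =
  X: [19/25, 6/25]
  Y: [18/25, 7/25]
P^3 =
  X: [94/125, 31/125]
  Y: [93/125, 32/125]

(P^3)[Y -> Y] = 32/125

Answer: 32/125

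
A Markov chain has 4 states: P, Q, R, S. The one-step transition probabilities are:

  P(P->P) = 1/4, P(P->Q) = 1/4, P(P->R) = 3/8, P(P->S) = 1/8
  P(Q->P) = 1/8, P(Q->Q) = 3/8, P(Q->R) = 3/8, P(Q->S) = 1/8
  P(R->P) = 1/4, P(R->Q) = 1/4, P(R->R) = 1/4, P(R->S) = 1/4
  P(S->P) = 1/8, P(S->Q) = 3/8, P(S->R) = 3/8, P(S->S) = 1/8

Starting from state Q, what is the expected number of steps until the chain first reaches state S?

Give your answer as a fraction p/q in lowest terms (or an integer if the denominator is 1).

Answer: 6

Derivation:
Let h_i = expected steps to first reach S from state i.
Boundary: h_S = 0.
First-step equations for the other states:
  h_P = 1 + 1/4*h_P + 1/4*h_Q + 3/8*h_R + 1/8*h_S
  h_Q = 1 + 1/8*h_P + 3/8*h_Q + 3/8*h_R + 1/8*h_S
  h_R = 1 + 1/4*h_P + 1/4*h_Q + 1/4*h_R + 1/4*h_S

Substituting h_S = 0 and rearranging gives the linear system (I - Q) h = 1:
  [3/4, -1/4, -3/8] . (h_P, h_Q, h_R) = 1
  [-1/8, 5/8, -3/8] . (h_P, h_Q, h_R) = 1
  [-1/4, -1/4, 3/4] . (h_P, h_Q, h_R) = 1

Solving yields:
  h_P = 6
  h_Q = 6
  h_R = 16/3

Starting state is Q, so the expected hitting time is h_Q = 6.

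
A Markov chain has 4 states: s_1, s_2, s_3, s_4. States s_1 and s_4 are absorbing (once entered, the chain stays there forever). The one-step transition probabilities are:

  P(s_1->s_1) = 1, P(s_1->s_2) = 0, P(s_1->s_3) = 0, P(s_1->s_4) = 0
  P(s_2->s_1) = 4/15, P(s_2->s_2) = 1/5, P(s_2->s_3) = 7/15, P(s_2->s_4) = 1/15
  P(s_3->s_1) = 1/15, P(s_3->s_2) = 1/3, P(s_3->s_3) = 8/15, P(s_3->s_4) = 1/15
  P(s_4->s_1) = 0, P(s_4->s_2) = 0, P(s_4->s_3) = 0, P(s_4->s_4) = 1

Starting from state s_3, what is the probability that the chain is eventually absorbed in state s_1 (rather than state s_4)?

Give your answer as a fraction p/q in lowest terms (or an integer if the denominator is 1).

Let a_i = P(absorbed in s_1 | start in state i).
Boundary conditions: a_s_1 = 1, a_s_4 = 0.
For each transient state i, a_i = sum_j P(i->j) * a_j:
  a_s_2 = 4/15*a_s_1 + 1/5*a_s_2 + 7/15*a_s_3 + 1/15*a_s_4
  a_s_3 = 1/15*a_s_1 + 1/3*a_s_2 + 8/15*a_s_3 + 1/15*a_s_4

Substituting a_s_1 = 1 and a_s_4 = 0, rearrange to (I - Q) a = r where r[i] = P(i -> s_1):
  [4/5, -7/15] . (a_s_2, a_s_3) = 4/15
  [-1/3, 7/15] . (a_s_2, a_s_3) = 1/15

Solving yields:
  a_s_2 = 5/7
  a_s_3 = 32/49

Starting state is s_3, so the absorption probability is a_s_3 = 32/49.

Answer: 32/49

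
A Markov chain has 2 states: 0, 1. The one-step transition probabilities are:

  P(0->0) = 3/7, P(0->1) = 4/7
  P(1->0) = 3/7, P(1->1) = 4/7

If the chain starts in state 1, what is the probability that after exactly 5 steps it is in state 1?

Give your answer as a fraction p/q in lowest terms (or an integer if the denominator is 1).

Answer: 4/7

Derivation:
Computing P^5 by repeated multiplication:
P^1 =
  0: [3/7, 4/7]
  1: [3/7, 4/7]
P^2 =
  0: [3/7, 4/7]
  1: [3/7, 4/7]
P^3 =
  0: [3/7, 4/7]
  1: [3/7, 4/7]
P^4 =
  0: [3/7, 4/7]
  1: [3/7, 4/7]
P^5 =
  0: [3/7, 4/7]
  1: [3/7, 4/7]

(P^5)[1 -> 1] = 4/7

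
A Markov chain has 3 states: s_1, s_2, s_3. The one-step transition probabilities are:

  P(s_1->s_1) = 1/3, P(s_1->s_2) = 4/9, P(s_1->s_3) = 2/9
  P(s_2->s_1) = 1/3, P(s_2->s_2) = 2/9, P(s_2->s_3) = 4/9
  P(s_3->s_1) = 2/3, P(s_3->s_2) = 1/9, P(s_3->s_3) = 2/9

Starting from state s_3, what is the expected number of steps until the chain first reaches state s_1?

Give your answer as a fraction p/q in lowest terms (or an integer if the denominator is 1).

Answer: 8/5

Derivation:
Let h_i = expected steps to first reach s_1 from state i.
Boundary: h_s_1 = 0.
First-step equations for the other states:
  h_s_2 = 1 + 1/3*h_s_1 + 2/9*h_s_2 + 4/9*h_s_3
  h_s_3 = 1 + 2/3*h_s_1 + 1/9*h_s_2 + 2/9*h_s_3

Substituting h_s_1 = 0 and rearranging gives the linear system (I - Q) h = 1:
  [7/9, -4/9] . (h_s_2, h_s_3) = 1
  [-1/9, 7/9] . (h_s_2, h_s_3) = 1

Solving yields:
  h_s_2 = 11/5
  h_s_3 = 8/5

Starting state is s_3, so the expected hitting time is h_s_3 = 8/5.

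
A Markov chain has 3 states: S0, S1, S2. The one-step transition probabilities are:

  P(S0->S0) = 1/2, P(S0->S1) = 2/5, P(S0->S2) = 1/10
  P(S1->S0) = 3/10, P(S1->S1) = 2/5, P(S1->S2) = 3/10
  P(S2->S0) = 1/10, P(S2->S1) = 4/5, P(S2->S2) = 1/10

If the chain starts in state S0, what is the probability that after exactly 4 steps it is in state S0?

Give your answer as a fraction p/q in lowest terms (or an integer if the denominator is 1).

Computing P^4 by repeated multiplication:
P^1 =
  S0: [1/2, 2/5, 1/10]
  S1: [3/10, 2/5, 3/10]
  S2: [1/10, 4/5, 1/10]
P^2 =
  S0: [19/50, 11/25, 9/50]
  S1: [3/10, 13/25, 9/50]
  S2: [3/10, 11/25, 13/50]
P^3 =
  S0: [17/50, 59/125, 47/250]
  S1: [81/250, 59/125, 51/250]
  S2: [77/250, 63/125, 47/250]
P^4 =
  S0: [413/1250, 297/625, 243/1250]
  S1: [81/250, 301/625, 243/1250]
  S2: [81/250, 297/625, 251/1250]

(P^4)[S0 -> S0] = 413/1250

Answer: 413/1250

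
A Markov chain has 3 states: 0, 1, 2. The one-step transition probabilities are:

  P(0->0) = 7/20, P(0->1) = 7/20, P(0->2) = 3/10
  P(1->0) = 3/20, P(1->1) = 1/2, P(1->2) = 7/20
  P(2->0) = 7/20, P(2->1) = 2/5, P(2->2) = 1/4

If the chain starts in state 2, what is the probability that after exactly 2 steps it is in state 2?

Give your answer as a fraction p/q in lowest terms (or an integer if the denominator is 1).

Answer: 123/400

Derivation:
Computing P^2 by repeated multiplication:
P^1 =
  0: [7/20, 7/20, 3/10]
  1: [3/20, 1/2, 7/20]
  2: [7/20, 2/5, 1/4]
P^2 =
  0: [7/25, 167/400, 121/400]
  1: [1/4, 177/400, 123/400]
  2: [27/100, 169/400, 123/400]

(P^2)[2 -> 2] = 123/400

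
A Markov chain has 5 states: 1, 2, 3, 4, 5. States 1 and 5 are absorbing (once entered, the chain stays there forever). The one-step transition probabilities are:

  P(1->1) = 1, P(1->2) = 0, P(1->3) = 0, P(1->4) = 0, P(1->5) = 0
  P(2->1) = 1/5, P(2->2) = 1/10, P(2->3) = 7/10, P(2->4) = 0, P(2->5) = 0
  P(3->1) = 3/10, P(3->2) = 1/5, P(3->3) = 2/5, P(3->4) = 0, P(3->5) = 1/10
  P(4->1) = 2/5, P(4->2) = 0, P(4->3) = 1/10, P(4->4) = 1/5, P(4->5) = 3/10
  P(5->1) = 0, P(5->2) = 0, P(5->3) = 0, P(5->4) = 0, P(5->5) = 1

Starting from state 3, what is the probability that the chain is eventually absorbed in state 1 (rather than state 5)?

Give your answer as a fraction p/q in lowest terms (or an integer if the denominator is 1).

Answer: 31/40

Derivation:
Let a_i = P(absorbed in 1 | start in state i).
Boundary conditions: a_1 = 1, a_5 = 0.
For each transient state i, a_i = sum_j P(i->j) * a_j:
  a_2 = 1/5*a_1 + 1/10*a_2 + 7/10*a_3 + 0*a_4 + 0*a_5
  a_3 = 3/10*a_1 + 1/5*a_2 + 2/5*a_3 + 0*a_4 + 1/10*a_5
  a_4 = 2/5*a_1 + 0*a_2 + 1/10*a_3 + 1/5*a_4 + 3/10*a_5

Substituting a_1 = 1 and a_5 = 0, rearrange to (I - Q) a = r where r[i] = P(i -> 1):
  [9/10, -7/10, 0] . (a_2, a_3, a_4) = 1/5
  [-1/5, 3/5, 0] . (a_2, a_3, a_4) = 3/10
  [0, -1/10, 4/5] . (a_2, a_3, a_4) = 2/5

Solving yields:
  a_2 = 33/40
  a_3 = 31/40
  a_4 = 191/320

Starting state is 3, so the absorption probability is a_3 = 31/40.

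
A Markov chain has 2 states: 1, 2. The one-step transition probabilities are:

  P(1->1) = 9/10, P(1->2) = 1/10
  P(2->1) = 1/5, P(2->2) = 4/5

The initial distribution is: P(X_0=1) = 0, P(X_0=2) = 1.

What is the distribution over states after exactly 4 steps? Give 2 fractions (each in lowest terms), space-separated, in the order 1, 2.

Answer: 2533/5000 2467/5000

Derivation:
Propagating the distribution step by step (d_{t+1} = d_t * P):
d_0 = (1=0, 2=1)
  d_1[1] = 0*9/10 + 1*1/5 = 1/5
  d_1[2] = 0*1/10 + 1*4/5 = 4/5
d_1 = (1=1/5, 2=4/5)
  d_2[1] = 1/5*9/10 + 4/5*1/5 = 17/50
  d_2[2] = 1/5*1/10 + 4/5*4/5 = 33/50
d_2 = (1=17/50, 2=33/50)
  d_3[1] = 17/50*9/10 + 33/50*1/5 = 219/500
  d_3[2] = 17/50*1/10 + 33/50*4/5 = 281/500
d_3 = (1=219/500, 2=281/500)
  d_4[1] = 219/500*9/10 + 281/500*1/5 = 2533/5000
  d_4[2] = 219/500*1/10 + 281/500*4/5 = 2467/5000
d_4 = (1=2533/5000, 2=2467/5000)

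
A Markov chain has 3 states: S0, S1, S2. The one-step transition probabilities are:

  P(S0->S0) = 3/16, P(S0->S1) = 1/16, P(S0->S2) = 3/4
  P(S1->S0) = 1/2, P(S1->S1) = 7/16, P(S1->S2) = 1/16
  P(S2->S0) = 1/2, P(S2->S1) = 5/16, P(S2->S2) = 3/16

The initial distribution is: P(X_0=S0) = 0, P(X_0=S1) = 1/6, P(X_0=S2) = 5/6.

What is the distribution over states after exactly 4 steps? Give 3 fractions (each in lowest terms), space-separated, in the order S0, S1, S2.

Answer: 3091/8192 1513/6144 9251/24576

Derivation:
Propagating the distribution step by step (d_{t+1} = d_t * P):
d_0 = (S0=0, S1=1/6, S2=5/6)
  d_1[S0] = 0*3/16 + 1/6*1/2 + 5/6*1/2 = 1/2
  d_1[S1] = 0*1/16 + 1/6*7/16 + 5/6*5/16 = 1/3
  d_1[S2] = 0*3/4 + 1/6*1/16 + 5/6*3/16 = 1/6
d_1 = (S0=1/2, S1=1/3, S2=1/6)
  d_2[S0] = 1/2*3/16 + 1/3*1/2 + 1/6*1/2 = 11/32
  d_2[S1] = 1/2*1/16 + 1/3*7/16 + 1/6*5/16 = 11/48
  d_2[S2] = 1/2*3/4 + 1/3*1/16 + 1/6*3/16 = 41/96
d_2 = (S0=11/32, S1=11/48, S2=41/96)
  d_3[S0] = 11/32*3/16 + 11/48*1/2 + 41/96*1/2 = 201/512
  d_3[S1] = 11/32*1/16 + 11/48*7/16 + 41/96*5/16 = 49/192
  d_3[S2] = 11/32*3/4 + 11/48*1/16 + 41/96*3/16 = 541/1536
d_3 = (S0=201/512, S1=49/192, S2=541/1536)
  d_4[S0] = 201/512*3/16 + 49/192*1/2 + 541/1536*1/2 = 3091/8192
  d_4[S1] = 201/512*1/16 + 49/192*7/16 + 541/1536*5/16 = 1513/6144
  d_4[S2] = 201/512*3/4 + 49/192*1/16 + 541/1536*3/16 = 9251/24576
d_4 = (S0=3091/8192, S1=1513/6144, S2=9251/24576)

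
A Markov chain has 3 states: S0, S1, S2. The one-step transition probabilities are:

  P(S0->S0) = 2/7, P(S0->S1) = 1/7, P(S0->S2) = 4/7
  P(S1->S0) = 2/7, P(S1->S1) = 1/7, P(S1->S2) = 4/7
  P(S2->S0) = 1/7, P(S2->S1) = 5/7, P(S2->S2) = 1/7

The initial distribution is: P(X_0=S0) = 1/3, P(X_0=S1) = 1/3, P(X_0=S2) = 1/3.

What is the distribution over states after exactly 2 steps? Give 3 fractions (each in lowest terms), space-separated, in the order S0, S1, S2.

Propagating the distribution step by step (d_{t+1} = d_t * P):
d_0 = (S0=1/3, S1=1/3, S2=1/3)
  d_1[S0] = 1/3*2/7 + 1/3*2/7 + 1/3*1/7 = 5/21
  d_1[S1] = 1/3*1/7 + 1/3*1/7 + 1/3*5/7 = 1/3
  d_1[S2] = 1/3*4/7 + 1/3*4/7 + 1/3*1/7 = 3/7
d_1 = (S0=5/21, S1=1/3, S2=3/7)
  d_2[S0] = 5/21*2/7 + 1/3*2/7 + 3/7*1/7 = 11/49
  d_2[S1] = 5/21*1/7 + 1/3*1/7 + 3/7*5/7 = 19/49
  d_2[S2] = 5/21*4/7 + 1/3*4/7 + 3/7*1/7 = 19/49
d_2 = (S0=11/49, S1=19/49, S2=19/49)

Answer: 11/49 19/49 19/49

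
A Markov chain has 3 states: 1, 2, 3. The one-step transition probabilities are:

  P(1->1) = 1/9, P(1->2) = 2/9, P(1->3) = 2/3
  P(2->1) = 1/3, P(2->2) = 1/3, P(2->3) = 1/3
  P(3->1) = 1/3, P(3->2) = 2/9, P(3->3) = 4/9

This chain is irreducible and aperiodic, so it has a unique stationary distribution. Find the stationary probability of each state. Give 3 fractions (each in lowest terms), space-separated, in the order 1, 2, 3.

Answer: 3/11 1/4 21/44

Derivation:
The stationary distribution satisfies pi = pi * P, i.e.:
  pi_1 = 1/9*pi_1 + 1/3*pi_2 + 1/3*pi_3
  pi_2 = 2/9*pi_1 + 1/3*pi_2 + 2/9*pi_3
  pi_3 = 2/3*pi_1 + 1/3*pi_2 + 4/9*pi_3
with normalization: pi_1 + pi_2 + pi_3 = 1.

Using the first 2 balance equations plus normalization, the linear system A*pi = b is:
  [-8/9, 1/3, 1/3] . pi = 0
  [2/9, -2/3, 2/9] . pi = 0
  [1, 1, 1] . pi = 1

Solving yields:
  pi_1 = 3/11
  pi_2 = 1/4
  pi_3 = 21/44

Verification (pi * P):
  3/11*1/9 + 1/4*1/3 + 21/44*1/3 = 3/11 = pi_1  (ok)
  3/11*2/9 + 1/4*1/3 + 21/44*2/9 = 1/4 = pi_2  (ok)
  3/11*2/3 + 1/4*1/3 + 21/44*4/9 = 21/44 = pi_3  (ok)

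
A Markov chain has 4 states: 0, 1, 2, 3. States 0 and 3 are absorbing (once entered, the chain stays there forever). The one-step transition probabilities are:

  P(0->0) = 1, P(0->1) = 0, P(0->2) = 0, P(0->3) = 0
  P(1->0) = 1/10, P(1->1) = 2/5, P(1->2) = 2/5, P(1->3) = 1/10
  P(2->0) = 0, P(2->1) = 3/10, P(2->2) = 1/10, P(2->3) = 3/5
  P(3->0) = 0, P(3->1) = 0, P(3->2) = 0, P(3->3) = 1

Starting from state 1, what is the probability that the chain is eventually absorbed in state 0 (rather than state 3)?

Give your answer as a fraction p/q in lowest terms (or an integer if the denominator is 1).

Let a_i = P(absorbed in 0 | start in state i).
Boundary conditions: a_0 = 1, a_3 = 0.
For each transient state i, a_i = sum_j P(i->j) * a_j:
  a_1 = 1/10*a_0 + 2/5*a_1 + 2/5*a_2 + 1/10*a_3
  a_2 = 0*a_0 + 3/10*a_1 + 1/10*a_2 + 3/5*a_3

Substituting a_0 = 1 and a_3 = 0, rearrange to (I - Q) a = r where r[i] = P(i -> 0):
  [3/5, -2/5] . (a_1, a_2) = 1/10
  [-3/10, 9/10] . (a_1, a_2) = 0

Solving yields:
  a_1 = 3/14
  a_2 = 1/14

Starting state is 1, so the absorption probability is a_1 = 3/14.

Answer: 3/14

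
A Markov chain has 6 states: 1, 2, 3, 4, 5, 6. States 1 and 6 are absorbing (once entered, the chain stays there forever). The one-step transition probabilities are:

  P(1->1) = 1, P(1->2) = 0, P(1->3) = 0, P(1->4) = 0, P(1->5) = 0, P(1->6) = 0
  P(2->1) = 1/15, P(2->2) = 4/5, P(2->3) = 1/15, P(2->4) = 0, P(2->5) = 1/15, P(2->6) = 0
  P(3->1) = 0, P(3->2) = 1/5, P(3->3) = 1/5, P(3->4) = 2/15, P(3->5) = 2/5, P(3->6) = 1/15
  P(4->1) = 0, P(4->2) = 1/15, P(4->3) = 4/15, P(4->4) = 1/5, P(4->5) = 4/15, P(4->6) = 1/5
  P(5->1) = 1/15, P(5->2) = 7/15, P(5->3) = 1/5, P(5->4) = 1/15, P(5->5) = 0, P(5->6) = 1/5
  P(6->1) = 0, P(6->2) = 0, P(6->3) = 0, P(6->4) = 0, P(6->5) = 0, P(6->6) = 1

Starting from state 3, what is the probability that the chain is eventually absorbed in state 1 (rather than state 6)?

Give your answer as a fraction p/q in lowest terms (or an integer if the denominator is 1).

Let a_i = P(absorbed in 1 | start in state i).
Boundary conditions: a_1 = 1, a_6 = 0.
For each transient state i, a_i = sum_j P(i->j) * a_j:
  a_2 = 1/15*a_1 + 4/5*a_2 + 1/15*a_3 + 0*a_4 + 1/15*a_5 + 0*a_6
  a_3 = 0*a_1 + 1/5*a_2 + 1/5*a_3 + 2/15*a_4 + 2/5*a_5 + 1/15*a_6
  a_4 = 0*a_1 + 1/15*a_2 + 4/15*a_3 + 1/5*a_4 + 4/15*a_5 + 1/5*a_6
  a_5 = 1/15*a_1 + 7/15*a_2 + 1/5*a_3 + 1/15*a_4 + 0*a_5 + 1/5*a_6

Substituting a_1 = 1 and a_6 = 0, rearrange to (I - Q) a = r where r[i] = P(i -> 1):
  [1/5, -1/15, 0, -1/15] . (a_2, a_3, a_4, a_5) = 1/15
  [-1/5, 4/5, -2/15, -2/5] . (a_2, a_3, a_4, a_5) = 0
  [-1/15, -4/15, 4/5, -4/15] . (a_2, a_3, a_4, a_5) = 0
  [-7/15, -1/5, -1/15, 1] . (a_2, a_3, a_4, a_5) = 1/15

Solving yields:
  a_2 = 36/55
  a_3 = 701/1485
  a_4 = 62/165
  a_5 = 146/297

Starting state is 3, so the absorption probability is a_3 = 701/1485.

Answer: 701/1485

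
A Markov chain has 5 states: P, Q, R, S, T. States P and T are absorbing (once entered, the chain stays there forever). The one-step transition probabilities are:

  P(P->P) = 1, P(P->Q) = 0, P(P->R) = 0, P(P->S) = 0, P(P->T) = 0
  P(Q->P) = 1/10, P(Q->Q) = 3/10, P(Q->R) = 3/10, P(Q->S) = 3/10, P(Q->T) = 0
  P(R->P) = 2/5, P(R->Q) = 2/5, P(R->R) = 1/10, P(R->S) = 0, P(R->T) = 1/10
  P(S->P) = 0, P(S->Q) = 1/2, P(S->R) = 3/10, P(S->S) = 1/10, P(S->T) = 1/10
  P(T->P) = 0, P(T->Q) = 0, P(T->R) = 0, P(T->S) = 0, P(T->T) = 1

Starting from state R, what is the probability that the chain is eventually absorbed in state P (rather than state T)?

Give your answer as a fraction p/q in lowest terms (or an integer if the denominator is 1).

Answer: 19/24

Derivation:
Let a_i = P(absorbed in P | start in state i).
Boundary conditions: a_P = 1, a_T = 0.
For each transient state i, a_i = sum_j P(i->j) * a_j:
  a_Q = 1/10*a_P + 3/10*a_Q + 3/10*a_R + 3/10*a_S + 0*a_T
  a_R = 2/5*a_P + 2/5*a_Q + 1/10*a_R + 0*a_S + 1/10*a_T
  a_S = 0*a_P + 1/2*a_Q + 3/10*a_R + 1/10*a_S + 1/10*a_T

Substituting a_P = 1 and a_T = 0, rearrange to (I - Q) a = r where r[i] = P(i -> P):
  [7/10, -3/10, -3/10] . (a_Q, a_R, a_S) = 1/10
  [-2/5, 9/10, 0] . (a_Q, a_R, a_S) = 2/5
  [-1/2, -3/10, 9/10] . (a_Q, a_R, a_S) = 0

Solving yields:
  a_Q = 25/32
  a_R = 19/24
  a_S = 67/96

Starting state is R, so the absorption probability is a_R = 19/24.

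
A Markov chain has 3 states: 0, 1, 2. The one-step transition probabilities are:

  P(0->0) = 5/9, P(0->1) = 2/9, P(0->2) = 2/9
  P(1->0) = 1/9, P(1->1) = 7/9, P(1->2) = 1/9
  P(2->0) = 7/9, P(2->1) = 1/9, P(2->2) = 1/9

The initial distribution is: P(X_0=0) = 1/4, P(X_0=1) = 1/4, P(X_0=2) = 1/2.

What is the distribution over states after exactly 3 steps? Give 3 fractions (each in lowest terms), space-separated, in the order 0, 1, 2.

Propagating the distribution step by step (d_{t+1} = d_t * P):
d_0 = (0=1/4, 1=1/4, 2=1/2)
  d_1[0] = 1/4*5/9 + 1/4*1/9 + 1/2*7/9 = 5/9
  d_1[1] = 1/4*2/9 + 1/4*7/9 + 1/2*1/9 = 11/36
  d_1[2] = 1/4*2/9 + 1/4*1/9 + 1/2*1/9 = 5/36
d_1 = (0=5/9, 1=11/36, 2=5/36)
  d_2[0] = 5/9*5/9 + 11/36*1/9 + 5/36*7/9 = 73/162
  d_2[1] = 5/9*2/9 + 11/36*7/9 + 5/36*1/9 = 61/162
  d_2[2] = 5/9*2/9 + 11/36*1/9 + 5/36*1/9 = 14/81
d_2 = (0=73/162, 1=61/162, 2=14/81)
  d_3[0] = 73/162*5/9 + 61/162*1/9 + 14/81*7/9 = 311/729
  d_3[1] = 73/162*2/9 + 61/162*7/9 + 14/81*1/9 = 601/1458
  d_3[2] = 73/162*2/9 + 61/162*1/9 + 14/81*1/9 = 235/1458
d_3 = (0=311/729, 1=601/1458, 2=235/1458)

Answer: 311/729 601/1458 235/1458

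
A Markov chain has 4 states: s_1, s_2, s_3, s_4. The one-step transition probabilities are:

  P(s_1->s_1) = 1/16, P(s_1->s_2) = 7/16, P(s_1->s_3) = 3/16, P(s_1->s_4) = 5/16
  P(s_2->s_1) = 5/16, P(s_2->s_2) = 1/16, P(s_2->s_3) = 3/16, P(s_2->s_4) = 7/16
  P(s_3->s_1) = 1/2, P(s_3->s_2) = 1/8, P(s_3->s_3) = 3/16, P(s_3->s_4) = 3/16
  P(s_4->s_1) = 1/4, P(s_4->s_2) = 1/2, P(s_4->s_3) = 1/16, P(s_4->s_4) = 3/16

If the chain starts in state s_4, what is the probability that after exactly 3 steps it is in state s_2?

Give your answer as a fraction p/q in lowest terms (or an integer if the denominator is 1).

Computing P^3 by repeated multiplication:
P^1 =
  s_1: [1/16, 7/16, 3/16, 5/16]
  s_2: [5/16, 1/16, 3/16, 7/16]
  s_3: [1/2, 1/8, 3/16, 3/16]
  s_4: [1/4, 1/2, 1/16, 3/16]
P^2 =
  s_1: [5/16, 15/64, 19/128, 39/128]
  s_2: [31/128, 49/128, 17/128, 31/128]
  s_3: [27/128, 11/32, 21/128, 9/32]
  s_4: [1/4, 31/128, 21/128, 11/32]
P^3 =
  s_1: [249/1024, 165/512, 153/1024, 73/256]
  s_2: [67/256, 137/512, 161/1024, 321/1024]
  s_3: [559/2048, 563/2048, 39/256, 307/1024]
  s_4: [531/2048, 649/2048, 37/256, 143/512]

(P^3)[s_4 -> s_2] = 649/2048

Answer: 649/2048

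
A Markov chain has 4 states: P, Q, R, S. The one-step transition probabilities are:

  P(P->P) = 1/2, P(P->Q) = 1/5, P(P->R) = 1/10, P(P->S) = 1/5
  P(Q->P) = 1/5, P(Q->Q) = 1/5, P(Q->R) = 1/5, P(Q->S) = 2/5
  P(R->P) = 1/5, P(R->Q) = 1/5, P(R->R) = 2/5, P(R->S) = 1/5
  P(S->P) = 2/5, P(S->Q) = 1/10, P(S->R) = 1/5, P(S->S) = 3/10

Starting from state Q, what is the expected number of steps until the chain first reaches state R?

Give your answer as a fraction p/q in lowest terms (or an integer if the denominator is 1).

Answer: 135/22

Derivation:
Let h_i = expected steps to first reach R from state i.
Boundary: h_R = 0.
First-step equations for the other states:
  h_P = 1 + 1/2*h_P + 1/5*h_Q + 1/10*h_R + 1/5*h_S
  h_Q = 1 + 1/5*h_P + 1/5*h_Q + 1/5*h_R + 2/5*h_S
  h_S = 1 + 2/5*h_P + 1/10*h_Q + 1/5*h_R + 3/10*h_S

Substituting h_R = 0 and rearranging gives the linear system (I - Q) h = 1:
  [1/2, -1/5, -1/5] . (h_P, h_Q, h_S) = 1
  [-1/5, 4/5, -2/5] . (h_P, h_Q, h_S) = 1
  [-2/5, -1/10, 7/10] . (h_P, h_Q, h_S) = 1

Solving yields:
  h_P = 230/33
  h_Q = 135/22
  h_S = 415/66

Starting state is Q, so the expected hitting time is h_Q = 135/22.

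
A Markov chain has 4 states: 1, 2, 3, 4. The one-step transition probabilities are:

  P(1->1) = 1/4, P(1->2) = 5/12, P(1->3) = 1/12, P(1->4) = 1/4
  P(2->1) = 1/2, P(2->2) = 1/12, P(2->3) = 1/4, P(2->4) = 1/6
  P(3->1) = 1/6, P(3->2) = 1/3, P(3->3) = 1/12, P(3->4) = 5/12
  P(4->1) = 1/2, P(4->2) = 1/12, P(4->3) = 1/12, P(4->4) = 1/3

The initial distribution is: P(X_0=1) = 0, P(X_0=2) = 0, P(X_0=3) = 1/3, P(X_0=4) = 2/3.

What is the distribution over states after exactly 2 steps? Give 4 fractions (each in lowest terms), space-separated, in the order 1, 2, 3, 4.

Answer: 3/8 101/432 1/9 121/432

Derivation:
Propagating the distribution step by step (d_{t+1} = d_t * P):
d_0 = (1=0, 2=0, 3=1/3, 4=2/3)
  d_1[1] = 0*1/4 + 0*1/2 + 1/3*1/6 + 2/3*1/2 = 7/18
  d_1[2] = 0*5/12 + 0*1/12 + 1/3*1/3 + 2/3*1/12 = 1/6
  d_1[3] = 0*1/12 + 0*1/4 + 1/3*1/12 + 2/3*1/12 = 1/12
  d_1[4] = 0*1/4 + 0*1/6 + 1/3*5/12 + 2/3*1/3 = 13/36
d_1 = (1=7/18, 2=1/6, 3=1/12, 4=13/36)
  d_2[1] = 7/18*1/4 + 1/6*1/2 + 1/12*1/6 + 13/36*1/2 = 3/8
  d_2[2] = 7/18*5/12 + 1/6*1/12 + 1/12*1/3 + 13/36*1/12 = 101/432
  d_2[3] = 7/18*1/12 + 1/6*1/4 + 1/12*1/12 + 13/36*1/12 = 1/9
  d_2[4] = 7/18*1/4 + 1/6*1/6 + 1/12*5/12 + 13/36*1/3 = 121/432
d_2 = (1=3/8, 2=101/432, 3=1/9, 4=121/432)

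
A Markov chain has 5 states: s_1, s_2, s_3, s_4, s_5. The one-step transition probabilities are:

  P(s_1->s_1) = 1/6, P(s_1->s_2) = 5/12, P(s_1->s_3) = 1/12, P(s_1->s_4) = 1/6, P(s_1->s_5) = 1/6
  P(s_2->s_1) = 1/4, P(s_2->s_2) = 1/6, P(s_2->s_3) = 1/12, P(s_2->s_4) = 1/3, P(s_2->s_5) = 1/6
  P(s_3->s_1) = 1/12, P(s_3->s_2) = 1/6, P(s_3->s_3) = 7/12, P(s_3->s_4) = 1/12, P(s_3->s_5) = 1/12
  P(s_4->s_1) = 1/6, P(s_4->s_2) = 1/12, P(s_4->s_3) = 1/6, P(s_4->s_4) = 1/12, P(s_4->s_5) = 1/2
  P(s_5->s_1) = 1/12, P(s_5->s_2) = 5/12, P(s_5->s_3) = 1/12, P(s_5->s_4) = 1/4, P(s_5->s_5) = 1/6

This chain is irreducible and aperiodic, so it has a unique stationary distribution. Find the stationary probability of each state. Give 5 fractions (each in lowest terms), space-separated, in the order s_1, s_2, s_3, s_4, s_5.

Answer: 738/4841 1173/4841 962/4841 931/4841 1037/4841

Derivation:
The stationary distribution satisfies pi = pi * P, i.e.:
  pi_s_1 = 1/6*pi_s_1 + 1/4*pi_s_2 + 1/12*pi_s_3 + 1/6*pi_s_4 + 1/12*pi_s_5
  pi_s_2 = 5/12*pi_s_1 + 1/6*pi_s_2 + 1/6*pi_s_3 + 1/12*pi_s_4 + 5/12*pi_s_5
  pi_s_3 = 1/12*pi_s_1 + 1/12*pi_s_2 + 7/12*pi_s_3 + 1/6*pi_s_4 + 1/12*pi_s_5
  pi_s_4 = 1/6*pi_s_1 + 1/3*pi_s_2 + 1/12*pi_s_3 + 1/12*pi_s_4 + 1/4*pi_s_5
  pi_s_5 = 1/6*pi_s_1 + 1/6*pi_s_2 + 1/12*pi_s_3 + 1/2*pi_s_4 + 1/6*pi_s_5
with normalization: pi_s_1 + pi_s_2 + pi_s_3 + pi_s_4 + pi_s_5 = 1.

Using the first 4 balance equations plus normalization, the linear system A*pi = b is:
  [-5/6, 1/4, 1/12, 1/6, 1/12] . pi = 0
  [5/12, -5/6, 1/6, 1/12, 5/12] . pi = 0
  [1/12, 1/12, -5/12, 1/6, 1/12] . pi = 0
  [1/6, 1/3, 1/12, -11/12, 1/4] . pi = 0
  [1, 1, 1, 1, 1] . pi = 1

Solving yields:
  pi_s_1 = 738/4841
  pi_s_2 = 1173/4841
  pi_s_3 = 962/4841
  pi_s_4 = 931/4841
  pi_s_5 = 1037/4841

Verification (pi * P):
  738/4841*1/6 + 1173/4841*1/4 + 962/4841*1/12 + 931/4841*1/6 + 1037/4841*1/12 = 738/4841 = pi_s_1  (ok)
  738/4841*5/12 + 1173/4841*1/6 + 962/4841*1/6 + 931/4841*1/12 + 1037/4841*5/12 = 1173/4841 = pi_s_2  (ok)
  738/4841*1/12 + 1173/4841*1/12 + 962/4841*7/12 + 931/4841*1/6 + 1037/4841*1/12 = 962/4841 = pi_s_3  (ok)
  738/4841*1/6 + 1173/4841*1/3 + 962/4841*1/12 + 931/4841*1/12 + 1037/4841*1/4 = 931/4841 = pi_s_4  (ok)
  738/4841*1/6 + 1173/4841*1/6 + 962/4841*1/12 + 931/4841*1/2 + 1037/4841*1/6 = 1037/4841 = pi_s_5  (ok)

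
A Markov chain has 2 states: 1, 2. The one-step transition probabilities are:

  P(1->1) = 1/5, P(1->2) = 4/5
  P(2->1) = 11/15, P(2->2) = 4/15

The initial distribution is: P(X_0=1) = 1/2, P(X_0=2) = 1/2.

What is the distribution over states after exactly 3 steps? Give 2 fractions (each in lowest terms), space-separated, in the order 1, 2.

Answer: 1603/3375 1772/3375

Derivation:
Propagating the distribution step by step (d_{t+1} = d_t * P):
d_0 = (1=1/2, 2=1/2)
  d_1[1] = 1/2*1/5 + 1/2*11/15 = 7/15
  d_1[2] = 1/2*4/5 + 1/2*4/15 = 8/15
d_1 = (1=7/15, 2=8/15)
  d_2[1] = 7/15*1/5 + 8/15*11/15 = 109/225
  d_2[2] = 7/15*4/5 + 8/15*4/15 = 116/225
d_2 = (1=109/225, 2=116/225)
  d_3[1] = 109/225*1/5 + 116/225*11/15 = 1603/3375
  d_3[2] = 109/225*4/5 + 116/225*4/15 = 1772/3375
d_3 = (1=1603/3375, 2=1772/3375)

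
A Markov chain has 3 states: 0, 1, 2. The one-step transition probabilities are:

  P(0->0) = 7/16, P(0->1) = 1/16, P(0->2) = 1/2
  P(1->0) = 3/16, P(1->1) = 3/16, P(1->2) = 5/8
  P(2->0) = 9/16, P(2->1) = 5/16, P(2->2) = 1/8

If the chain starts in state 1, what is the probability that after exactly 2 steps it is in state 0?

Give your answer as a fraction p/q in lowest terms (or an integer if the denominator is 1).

Answer: 15/32

Derivation:
Computing P^2 by repeated multiplication:
P^1 =
  0: [7/16, 1/16, 1/2]
  1: [3/16, 3/16, 5/8]
  2: [9/16, 5/16, 1/8]
P^2 =
  0: [31/64, 25/128, 41/128]
  1: [15/32, 31/128, 37/128]
  2: [3/8, 17/128, 63/128]

(P^2)[1 -> 0] = 15/32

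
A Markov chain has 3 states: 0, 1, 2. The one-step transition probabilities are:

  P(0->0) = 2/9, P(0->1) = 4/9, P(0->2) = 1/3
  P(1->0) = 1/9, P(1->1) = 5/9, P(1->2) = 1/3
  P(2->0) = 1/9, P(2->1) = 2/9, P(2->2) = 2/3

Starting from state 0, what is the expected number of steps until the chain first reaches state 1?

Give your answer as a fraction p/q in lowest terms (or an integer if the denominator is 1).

Answer: 3

Derivation:
Let h_i = expected steps to first reach 1 from state i.
Boundary: h_1 = 0.
First-step equations for the other states:
  h_0 = 1 + 2/9*h_0 + 4/9*h_1 + 1/3*h_2
  h_2 = 1 + 1/9*h_0 + 2/9*h_1 + 2/3*h_2

Substituting h_1 = 0 and rearranging gives the linear system (I - Q) h = 1:
  [7/9, -1/3] . (h_0, h_2) = 1
  [-1/9, 1/3] . (h_0, h_2) = 1

Solving yields:
  h_0 = 3
  h_2 = 4

Starting state is 0, so the expected hitting time is h_0 = 3.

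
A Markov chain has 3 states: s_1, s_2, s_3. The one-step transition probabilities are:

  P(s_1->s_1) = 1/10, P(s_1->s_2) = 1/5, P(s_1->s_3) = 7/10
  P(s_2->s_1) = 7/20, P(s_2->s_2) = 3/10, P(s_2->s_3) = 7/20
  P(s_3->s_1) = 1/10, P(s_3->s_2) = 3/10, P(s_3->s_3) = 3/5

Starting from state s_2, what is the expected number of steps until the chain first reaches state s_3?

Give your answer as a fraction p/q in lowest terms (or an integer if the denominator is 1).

Answer: 125/56

Derivation:
Let h_i = expected steps to first reach s_3 from state i.
Boundary: h_s_3 = 0.
First-step equations for the other states:
  h_s_1 = 1 + 1/10*h_s_1 + 1/5*h_s_2 + 7/10*h_s_3
  h_s_2 = 1 + 7/20*h_s_1 + 3/10*h_s_2 + 7/20*h_s_3

Substituting h_s_3 = 0 and rearranging gives the linear system (I - Q) h = 1:
  [9/10, -1/5] . (h_s_1, h_s_2) = 1
  [-7/20, 7/10] . (h_s_1, h_s_2) = 1

Solving yields:
  h_s_1 = 45/28
  h_s_2 = 125/56

Starting state is s_2, so the expected hitting time is h_s_2 = 125/56.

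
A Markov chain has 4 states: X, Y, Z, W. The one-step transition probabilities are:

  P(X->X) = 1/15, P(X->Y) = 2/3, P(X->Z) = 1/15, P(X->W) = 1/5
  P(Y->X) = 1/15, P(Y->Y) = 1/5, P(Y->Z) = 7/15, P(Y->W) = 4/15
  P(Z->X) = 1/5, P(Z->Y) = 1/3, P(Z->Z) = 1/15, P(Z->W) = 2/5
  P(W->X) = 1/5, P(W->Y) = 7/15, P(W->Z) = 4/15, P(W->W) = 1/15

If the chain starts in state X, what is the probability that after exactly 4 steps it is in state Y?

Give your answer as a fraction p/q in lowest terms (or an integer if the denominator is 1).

Computing P^4 by repeated multiplication:
P^1 =
  X: [1/15, 2/3, 1/15, 1/5]
  Y: [1/15, 1/5, 7/15, 4/15]
  Z: [1/5, 1/3, 1/15, 2/5]
  W: [1/5, 7/15, 4/15, 1/15]
P^2 =
  X: [23/225, 22/75, 28/75, 52/225]
  Y: [37/225, 82/225, 1/5, 61/225]
  Z: [29/225, 92/225, 7/25, 41/225]
  W: [1/9, 26/75, 4/15, 62/225]
P^3 =
  X: [497/3375, 404/1125, 259/1125, 889/3375]
  Y: [437/3375, 1268/3375, 4/15, 154/675]
  Z: [433/3375, 1168/3375, 4/15, 874/3375]
  W: [469/3375, 406/1125, 293/1125, 809/3375]
P^4 =
  X: [6707/50625, 6238/16875, 4438/16875, 2378/10125]
  Y: [1343/10125, 18064/50625, 1477/5625, 12553/50625]
  Z: [6923/50625, 18452/50625, 289/1125, 2449/10125]
  W: [6751/50625, 6134/16875, 874/3375, 12362/50625]

(P^4)[X -> Y] = 6238/16875

Answer: 6238/16875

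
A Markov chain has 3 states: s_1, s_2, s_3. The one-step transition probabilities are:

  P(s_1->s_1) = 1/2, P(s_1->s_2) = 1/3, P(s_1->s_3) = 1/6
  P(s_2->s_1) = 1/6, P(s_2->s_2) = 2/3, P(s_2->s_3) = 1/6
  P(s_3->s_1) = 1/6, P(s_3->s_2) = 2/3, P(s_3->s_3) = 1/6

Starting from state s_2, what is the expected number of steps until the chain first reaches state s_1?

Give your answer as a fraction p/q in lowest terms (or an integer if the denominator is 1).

Answer: 6

Derivation:
Let h_i = expected steps to first reach s_1 from state i.
Boundary: h_s_1 = 0.
First-step equations for the other states:
  h_s_2 = 1 + 1/6*h_s_1 + 2/3*h_s_2 + 1/6*h_s_3
  h_s_3 = 1 + 1/6*h_s_1 + 2/3*h_s_2 + 1/6*h_s_3

Substituting h_s_1 = 0 and rearranging gives the linear system (I - Q) h = 1:
  [1/3, -1/6] . (h_s_2, h_s_3) = 1
  [-2/3, 5/6] . (h_s_2, h_s_3) = 1

Solving yields:
  h_s_2 = 6
  h_s_3 = 6

Starting state is s_2, so the expected hitting time is h_s_2 = 6.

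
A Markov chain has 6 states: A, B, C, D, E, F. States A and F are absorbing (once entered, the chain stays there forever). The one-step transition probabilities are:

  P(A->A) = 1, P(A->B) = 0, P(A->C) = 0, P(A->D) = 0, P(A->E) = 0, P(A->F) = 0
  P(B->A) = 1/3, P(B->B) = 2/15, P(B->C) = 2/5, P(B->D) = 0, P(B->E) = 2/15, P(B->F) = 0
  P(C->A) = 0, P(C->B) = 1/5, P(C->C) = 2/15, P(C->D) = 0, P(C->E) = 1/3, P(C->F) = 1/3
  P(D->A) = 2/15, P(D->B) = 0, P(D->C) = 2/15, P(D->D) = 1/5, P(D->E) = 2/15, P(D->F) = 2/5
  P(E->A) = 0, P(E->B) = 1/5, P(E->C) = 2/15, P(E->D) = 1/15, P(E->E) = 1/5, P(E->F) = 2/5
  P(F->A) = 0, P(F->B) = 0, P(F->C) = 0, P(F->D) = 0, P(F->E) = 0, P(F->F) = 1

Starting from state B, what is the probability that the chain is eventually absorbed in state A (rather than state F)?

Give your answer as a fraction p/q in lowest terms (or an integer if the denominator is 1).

Let a_i = P(absorbed in A | start in state i).
Boundary conditions: a_A = 1, a_F = 0.
For each transient state i, a_i = sum_j P(i->j) * a_j:
  a_B = 1/3*a_A + 2/15*a_B + 2/5*a_C + 0*a_D + 2/15*a_E + 0*a_F
  a_C = 0*a_A + 1/5*a_B + 2/15*a_C + 0*a_D + 1/3*a_E + 1/3*a_F
  a_D = 2/15*a_A + 0*a_B + 2/15*a_C + 1/5*a_D + 2/15*a_E + 2/5*a_F
  a_E = 0*a_A + 1/5*a_B + 2/15*a_C + 1/15*a_D + 1/5*a_E + 2/5*a_F

Substituting a_A = 1 and a_F = 0, rearrange to (I - Q) a = r where r[i] = P(i -> A):
  [13/15, -2/5, 0, -2/15] . (a_B, a_C, a_D, a_E) = 1/3
  [-1/5, 13/15, 0, -1/3] . (a_B, a_C, a_D, a_E) = 0
  [0, -2/15, 4/5, -2/15] . (a_B, a_C, a_D, a_E) = 2/15
  [-1/5, -2/15, -1/15, 4/5] . (a_B, a_C, a_D, a_E) = 0

Solving yields:
  a_B = 2173/4395
  a_C = 793/4395
  a_D = 991/4395
  a_E = 758/4395

Starting state is B, so the absorption probability is a_B = 2173/4395.

Answer: 2173/4395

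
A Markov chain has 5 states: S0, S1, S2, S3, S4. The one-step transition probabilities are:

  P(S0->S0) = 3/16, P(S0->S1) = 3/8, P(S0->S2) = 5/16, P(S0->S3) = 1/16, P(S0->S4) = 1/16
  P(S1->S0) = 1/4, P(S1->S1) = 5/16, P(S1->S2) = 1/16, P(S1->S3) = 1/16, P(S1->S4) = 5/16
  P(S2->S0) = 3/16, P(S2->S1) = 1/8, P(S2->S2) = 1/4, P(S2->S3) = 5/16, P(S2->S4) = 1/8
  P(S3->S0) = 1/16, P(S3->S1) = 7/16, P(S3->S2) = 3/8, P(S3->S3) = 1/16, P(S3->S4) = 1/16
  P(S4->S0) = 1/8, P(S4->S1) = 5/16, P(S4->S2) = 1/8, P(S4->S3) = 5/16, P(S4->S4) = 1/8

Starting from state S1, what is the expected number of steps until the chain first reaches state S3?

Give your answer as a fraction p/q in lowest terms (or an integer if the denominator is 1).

Answer: 11184/1679

Derivation:
Let h_i = expected steps to first reach S3 from state i.
Boundary: h_S3 = 0.
First-step equations for the other states:
  h_S0 = 1 + 3/16*h_S0 + 3/8*h_S1 + 5/16*h_S2 + 1/16*h_S3 + 1/16*h_S4
  h_S1 = 1 + 1/4*h_S0 + 5/16*h_S1 + 1/16*h_S2 + 1/16*h_S3 + 5/16*h_S4
  h_S2 = 1 + 3/16*h_S0 + 1/8*h_S1 + 1/4*h_S2 + 5/16*h_S3 + 1/8*h_S4
  h_S4 = 1 + 1/8*h_S0 + 5/16*h_S1 + 1/8*h_S2 + 5/16*h_S3 + 1/8*h_S4

Substituting h_S3 = 0 and rearranging gives the linear system (I - Q) h = 1:
  [13/16, -3/8, -5/16, -1/16] . (h_S0, h_S1, h_S2, h_S4) = 1
  [-1/4, 11/16, -1/16, -5/16] . (h_S0, h_S1, h_S2, h_S4) = 1
  [-3/16, -1/8, 3/4, -1/8] . (h_S0, h_S1, h_S2, h_S4) = 1
  [-1/8, -5/16, -1/8, 7/8] . (h_S0, h_S1, h_S2, h_S4) = 1

Solving yields:
  h_S0 = 33296/5037
  h_S1 = 11184/1679
  h_S2 = 24976/5037
  h_S4 = 8688/1679

Starting state is S1, so the expected hitting time is h_S1 = 11184/1679.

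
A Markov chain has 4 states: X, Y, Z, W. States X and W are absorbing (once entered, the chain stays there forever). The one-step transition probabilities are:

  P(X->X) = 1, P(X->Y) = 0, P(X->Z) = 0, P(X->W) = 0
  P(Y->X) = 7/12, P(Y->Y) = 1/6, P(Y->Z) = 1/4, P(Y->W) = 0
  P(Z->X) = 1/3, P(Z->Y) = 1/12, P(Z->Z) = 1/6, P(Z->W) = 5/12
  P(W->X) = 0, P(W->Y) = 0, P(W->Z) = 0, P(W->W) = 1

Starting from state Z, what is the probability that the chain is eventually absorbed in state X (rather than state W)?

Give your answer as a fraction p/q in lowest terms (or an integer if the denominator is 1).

Let a_i = P(absorbed in X | start in state i).
Boundary conditions: a_X = 1, a_W = 0.
For each transient state i, a_i = sum_j P(i->j) * a_j:
  a_Y = 7/12*a_X + 1/6*a_Y + 1/4*a_Z + 0*a_W
  a_Z = 1/3*a_X + 1/12*a_Y + 1/6*a_Z + 5/12*a_W

Substituting a_X = 1 and a_W = 0, rearrange to (I - Q) a = r where r[i] = P(i -> X):
  [5/6, -1/4] . (a_Y, a_Z) = 7/12
  [-1/12, 5/6] . (a_Y, a_Z) = 1/3

Solving yields:
  a_Y = 82/97
  a_Z = 47/97

Starting state is Z, so the absorption probability is a_Z = 47/97.

Answer: 47/97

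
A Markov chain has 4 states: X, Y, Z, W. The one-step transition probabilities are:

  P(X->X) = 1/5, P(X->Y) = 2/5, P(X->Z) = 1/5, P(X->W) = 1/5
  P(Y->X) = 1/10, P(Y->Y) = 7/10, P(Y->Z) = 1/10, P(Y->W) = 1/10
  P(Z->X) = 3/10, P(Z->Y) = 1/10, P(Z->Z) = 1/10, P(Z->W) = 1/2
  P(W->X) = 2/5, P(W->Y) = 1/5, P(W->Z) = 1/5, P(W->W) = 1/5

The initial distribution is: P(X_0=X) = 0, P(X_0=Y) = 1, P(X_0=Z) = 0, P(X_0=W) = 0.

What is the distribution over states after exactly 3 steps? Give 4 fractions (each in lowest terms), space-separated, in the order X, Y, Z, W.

Answer: 47/250 1/2 33/250 9/50

Derivation:
Propagating the distribution step by step (d_{t+1} = d_t * P):
d_0 = (X=0, Y=1, Z=0, W=0)
  d_1[X] = 0*1/5 + 1*1/10 + 0*3/10 + 0*2/5 = 1/10
  d_1[Y] = 0*2/5 + 1*7/10 + 0*1/10 + 0*1/5 = 7/10
  d_1[Z] = 0*1/5 + 1*1/10 + 0*1/10 + 0*1/5 = 1/10
  d_1[W] = 0*1/5 + 1*1/10 + 0*1/2 + 0*1/5 = 1/10
d_1 = (X=1/10, Y=7/10, Z=1/10, W=1/10)
  d_2[X] = 1/10*1/5 + 7/10*1/10 + 1/10*3/10 + 1/10*2/5 = 4/25
  d_2[Y] = 1/10*2/5 + 7/10*7/10 + 1/10*1/10 + 1/10*1/5 = 14/25
  d_2[Z] = 1/10*1/5 + 7/10*1/10 + 1/10*1/10 + 1/10*1/5 = 3/25
  d_2[W] = 1/10*1/5 + 7/10*1/10 + 1/10*1/2 + 1/10*1/5 = 4/25
d_2 = (X=4/25, Y=14/25, Z=3/25, W=4/25)
  d_3[X] = 4/25*1/5 + 14/25*1/10 + 3/25*3/10 + 4/25*2/5 = 47/250
  d_3[Y] = 4/25*2/5 + 14/25*7/10 + 3/25*1/10 + 4/25*1/5 = 1/2
  d_3[Z] = 4/25*1/5 + 14/25*1/10 + 3/25*1/10 + 4/25*1/5 = 33/250
  d_3[W] = 4/25*1/5 + 14/25*1/10 + 3/25*1/2 + 4/25*1/5 = 9/50
d_3 = (X=47/250, Y=1/2, Z=33/250, W=9/50)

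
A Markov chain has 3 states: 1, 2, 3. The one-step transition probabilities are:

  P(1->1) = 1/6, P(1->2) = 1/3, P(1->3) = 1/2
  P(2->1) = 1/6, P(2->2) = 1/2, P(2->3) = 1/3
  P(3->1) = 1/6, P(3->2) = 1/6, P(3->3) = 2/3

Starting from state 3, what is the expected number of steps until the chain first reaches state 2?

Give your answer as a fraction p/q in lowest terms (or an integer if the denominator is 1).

Answer: 36/7

Derivation:
Let h_i = expected steps to first reach 2 from state i.
Boundary: h_2 = 0.
First-step equations for the other states:
  h_1 = 1 + 1/6*h_1 + 1/3*h_2 + 1/2*h_3
  h_3 = 1 + 1/6*h_1 + 1/6*h_2 + 2/3*h_3

Substituting h_2 = 0 and rearranging gives the linear system (I - Q) h = 1:
  [5/6, -1/2] . (h_1, h_3) = 1
  [-1/6, 1/3] . (h_1, h_3) = 1

Solving yields:
  h_1 = 30/7
  h_3 = 36/7

Starting state is 3, so the expected hitting time is h_3 = 36/7.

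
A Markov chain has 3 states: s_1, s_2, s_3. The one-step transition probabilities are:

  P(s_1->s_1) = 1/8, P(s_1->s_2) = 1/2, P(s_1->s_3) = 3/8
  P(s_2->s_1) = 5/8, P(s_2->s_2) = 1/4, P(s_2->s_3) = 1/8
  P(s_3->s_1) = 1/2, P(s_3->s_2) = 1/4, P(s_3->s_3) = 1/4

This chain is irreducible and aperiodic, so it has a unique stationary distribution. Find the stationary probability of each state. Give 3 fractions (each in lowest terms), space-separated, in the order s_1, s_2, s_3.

Answer: 17/43 15/43 11/43

Derivation:
The stationary distribution satisfies pi = pi * P, i.e.:
  pi_s_1 = 1/8*pi_s_1 + 5/8*pi_s_2 + 1/2*pi_s_3
  pi_s_2 = 1/2*pi_s_1 + 1/4*pi_s_2 + 1/4*pi_s_3
  pi_s_3 = 3/8*pi_s_1 + 1/8*pi_s_2 + 1/4*pi_s_3
with normalization: pi_s_1 + pi_s_2 + pi_s_3 = 1.

Using the first 2 balance equations plus normalization, the linear system A*pi = b is:
  [-7/8, 5/8, 1/2] . pi = 0
  [1/2, -3/4, 1/4] . pi = 0
  [1, 1, 1] . pi = 1

Solving yields:
  pi_s_1 = 17/43
  pi_s_2 = 15/43
  pi_s_3 = 11/43

Verification (pi * P):
  17/43*1/8 + 15/43*5/8 + 11/43*1/2 = 17/43 = pi_s_1  (ok)
  17/43*1/2 + 15/43*1/4 + 11/43*1/4 = 15/43 = pi_s_2  (ok)
  17/43*3/8 + 15/43*1/8 + 11/43*1/4 = 11/43 = pi_s_3  (ok)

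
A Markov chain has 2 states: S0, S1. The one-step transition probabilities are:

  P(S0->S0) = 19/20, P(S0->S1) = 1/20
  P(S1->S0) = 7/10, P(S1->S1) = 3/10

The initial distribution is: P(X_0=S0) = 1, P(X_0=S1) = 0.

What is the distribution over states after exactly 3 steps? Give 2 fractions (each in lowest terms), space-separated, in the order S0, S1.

Propagating the distribution step by step (d_{t+1} = d_t * P):
d_0 = (S0=1, S1=0)
  d_1[S0] = 1*19/20 + 0*7/10 = 19/20
  d_1[S1] = 1*1/20 + 0*3/10 = 1/20
d_1 = (S0=19/20, S1=1/20)
  d_2[S0] = 19/20*19/20 + 1/20*7/10 = 15/16
  d_2[S1] = 19/20*1/20 + 1/20*3/10 = 1/16
d_2 = (S0=15/16, S1=1/16)
  d_3[S0] = 15/16*19/20 + 1/16*7/10 = 299/320
  d_3[S1] = 15/16*1/20 + 1/16*3/10 = 21/320
d_3 = (S0=299/320, S1=21/320)

Answer: 299/320 21/320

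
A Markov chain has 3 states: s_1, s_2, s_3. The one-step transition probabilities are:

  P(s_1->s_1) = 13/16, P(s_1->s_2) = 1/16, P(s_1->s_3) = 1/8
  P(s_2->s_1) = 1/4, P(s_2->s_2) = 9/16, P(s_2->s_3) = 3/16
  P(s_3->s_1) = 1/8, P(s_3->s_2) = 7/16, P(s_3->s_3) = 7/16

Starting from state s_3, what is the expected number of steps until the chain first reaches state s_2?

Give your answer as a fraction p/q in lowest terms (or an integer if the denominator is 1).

Answer: 80/23

Derivation:
Let h_i = expected steps to first reach s_2 from state i.
Boundary: h_s_2 = 0.
First-step equations for the other states:
  h_s_1 = 1 + 13/16*h_s_1 + 1/16*h_s_2 + 1/8*h_s_3
  h_s_3 = 1 + 1/8*h_s_1 + 7/16*h_s_2 + 7/16*h_s_3

Substituting h_s_2 = 0 and rearranging gives the linear system (I - Q) h = 1:
  [3/16, -1/8] . (h_s_1, h_s_3) = 1
  [-1/8, 9/16] . (h_s_1, h_s_3) = 1

Solving yields:
  h_s_1 = 176/23
  h_s_3 = 80/23

Starting state is s_3, so the expected hitting time is h_s_3 = 80/23.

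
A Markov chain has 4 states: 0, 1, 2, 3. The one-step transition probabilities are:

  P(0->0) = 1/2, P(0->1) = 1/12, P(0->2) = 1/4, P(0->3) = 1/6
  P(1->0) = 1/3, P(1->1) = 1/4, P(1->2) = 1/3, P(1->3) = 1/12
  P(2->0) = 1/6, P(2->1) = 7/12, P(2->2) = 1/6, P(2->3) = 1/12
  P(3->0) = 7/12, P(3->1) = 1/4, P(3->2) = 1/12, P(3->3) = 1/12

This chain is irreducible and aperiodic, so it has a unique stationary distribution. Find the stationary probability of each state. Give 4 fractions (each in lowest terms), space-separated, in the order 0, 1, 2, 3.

The stationary distribution satisfies pi = pi * P, i.e.:
  pi_0 = 1/2*pi_0 + 1/3*pi_1 + 1/6*pi_2 + 7/12*pi_3
  pi_1 = 1/12*pi_0 + 1/4*pi_1 + 7/12*pi_2 + 1/4*pi_3
  pi_2 = 1/4*pi_0 + 1/3*pi_1 + 1/6*pi_2 + 1/12*pi_3
  pi_3 = 1/6*pi_0 + 1/12*pi_1 + 1/12*pi_2 + 1/12*pi_3
with normalization: pi_0 + pi_1 + pi_2 + pi_3 = 1.

Using the first 3 balance equations plus normalization, the linear system A*pi = b is:
  [-1/2, 1/3, 1/6, 7/12] . pi = 0
  [1/12, -3/4, 7/12, 1/4] . pi = 0
  [1/4, 1/3, -5/6, 1/12] . pi = 0
  [1, 1, 1, 1] . pi = 1

Solving yields:
  pi_0 = 26/67
  pi_1 = 141/536
  pi_2 = 125/536
  pi_3 = 31/268

Verification (pi * P):
  26/67*1/2 + 141/536*1/3 + 125/536*1/6 + 31/268*7/12 = 26/67 = pi_0  (ok)
  26/67*1/12 + 141/536*1/4 + 125/536*7/12 + 31/268*1/4 = 141/536 = pi_1  (ok)
  26/67*1/4 + 141/536*1/3 + 125/536*1/6 + 31/268*1/12 = 125/536 = pi_2  (ok)
  26/67*1/6 + 141/536*1/12 + 125/536*1/12 + 31/268*1/12 = 31/268 = pi_3  (ok)

Answer: 26/67 141/536 125/536 31/268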